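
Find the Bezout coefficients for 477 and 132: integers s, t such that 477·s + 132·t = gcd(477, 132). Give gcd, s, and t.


Euclidean algorithm on (477, 132) — divide until remainder is 0:
  477 = 3 · 132 + 81
  132 = 1 · 81 + 51
  81 = 1 · 51 + 30
  51 = 1 · 30 + 21
  30 = 1 · 21 + 9
  21 = 2 · 9 + 3
  9 = 3 · 3 + 0
gcd(477, 132) = 3.
Track Bezout coefficients alongside the remainders: start with r₀ = 477 = a·1 + b·0 (s = 1, t = 0) and r₁ = 132 = a·0 + b·1 (s = 0, t = 1); each new remainder r_{k+1} = r_{k-1} − q_k·r_k inherits s_{k+1} = s_{k-1} − q_k·s_k, t_{k+1} = t_{k-1} − q_k·t_k, so r_k = a·s_k + b·t_k at every step:
  q = 3: r = 81, s = 1 − 3·0 = 1, t = 0 − 3·1 = -3  (check: 477·1 + 132·(-3) = 81)
  q = 1: r = 51, s = 0 − 1·1 = -1, t = 1 − 1·(-3) = 4  (check: 477·(-1) + 132·4 = 51)
  q = 1: r = 30, s = 1 − 1·(-1) = 2, t = -3 − 1·4 = -7  (check: 477·2 + 132·(-7) = 30)
  q = 1: r = 21, s = -1 − 1·2 = -3, t = 4 − 1·(-7) = 11  (check: 477·(-3) + 132·11 = 21)
  q = 1: r = 9, s = 2 − 1·(-3) = 5, t = -7 − 1·11 = -18  (check: 477·5 + 132·(-18) = 9)
  q = 2: r = 3, s = -3 − 2·5 = -13, t = 11 − 2·(-18) = 47  (check: 477·(-13) + 132·47 = 3)
The row with r = 3 (the gcd) gives the Bezout coefficients s = -13, t = 47.
Result: 477 · (-13) + 132 · (47) = 3.

gcd(477, 132) = 3; s = -13, t = 47 (check: 477·(-13) + 132·47 = 3).


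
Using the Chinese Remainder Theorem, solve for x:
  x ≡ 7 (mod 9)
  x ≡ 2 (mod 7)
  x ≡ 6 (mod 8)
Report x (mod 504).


Moduli 9, 7, 8 are pairwise coprime; by CRT there is a unique solution modulo M = 9 · 7 · 8 = 504.
Solve pairwise, accumulating the modulus:
  Start with x ≡ 7 (mod 9).
  Combine with x ≡ 2 (mod 7): since gcd(9, 7) = 1, we get a unique residue mod 63.
    Write x = 7 + 9·t and substitute into x ≡ 2 (mod 7): 9·t ≡ 2 − 7 = -5 (mod 7).
    Reduce coefficients mod 7: 2·t ≡ 2 (mod 7).
    The inverse of 2 mod 7 is 4 (since 2·4 = 8 = 1·7 + 1), so t ≡ 4·2 = 8 ≡ 1 (mod 7).
    Then x = 7 + 9·1 = 16, valid modulo lcm(9, 7) = 63: x ≡ 16 (mod 63).
  Combine with x ≡ 6 (mod 8): since gcd(63, 8) = 1, we get a unique residue mod 504.
    Write x = 16 + 63·t and substitute into x ≡ 6 (mod 8): 63·t ≡ 6 − 16 = -10 (mod 8).
    Reduce coefficients mod 8: 7·t ≡ 6 (mod 8).
    The inverse of 7 mod 8 is 7 (since 7·7 = 49 = 6·8 + 1), so t ≡ 7·6 = 42 ≡ 2 (mod 8).
    Then x = 16 + 63·2 = 142, valid modulo lcm(63, 8) = 504: x ≡ 142 (mod 504).
Verify: 142 mod 9 = 7 ✓, 142 mod 7 = 2 ✓, 142 mod 8 = 6 ✓.

x ≡ 142 (mod 504).


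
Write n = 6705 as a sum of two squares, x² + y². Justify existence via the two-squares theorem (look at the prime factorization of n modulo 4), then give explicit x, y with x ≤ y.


Step 1: Factor n = 6705 = 3^2 · 5 · 149.
Step 2: Check the mod-4 condition on each prime factor: 3 ≡ 3 (mod 4), exponent 2 (must be even); 5 ≡ 1 (mod 4), exponent 1; 149 ≡ 1 (mod 4), exponent 1.
All primes ≡ 3 (mod 4) appear to even exponent (or don't appear), so by the two-squares theorem n IS expressible as a sum of two squares.
Step 3: Build a representation. Group n = k² · m with k = 3 and m = 5 · 149 = 745 (a product of primes ≡ 1 (mod 4)); a representation of m scales to one of n via (k·x)² + (k·y)² = k²(x² + y²). Each prime p ≡ 1 (mod 4) is itself a sum of two squares; find a² by testing p − a² for a perfect square:
  5: 5 − 1² = 4 = 2² ⇒ 5 = 1² + 2².
  149: 149 − 1² = 148, 149 − 2² = 145, 149 − 3² = 140, 149 − 4² = 133, 149 − 5² = 124, 149 − 6² = 113, 149 − 7² = 100 = 10² ⇒ 149 = 7² + 10².
  Combine using the Brahmagupta–Fibonacci identity (a² + b²)(c² + d²) = (ac − bd)² + (ad + bc)² = (ac + bd)² + (ad − bc)²:
  5 · 149 = 745: from (1² + 2²)(7² + 10²), take (1·7 − 2·10, 1·10 + 2·7) = (7 − 20, 10 + 14) = (-13, 24); dropping signs (only squares matter) gives (13, 24); check 13² + 24² = 169 + 576 = 745 ✓.
  Scale by k = 3: (3·13, 3·24) = (39, 72).
Step 4: Order so x ≤ y and verify: 39² + 72² = 1521 + 5184 = 6705 = n. ✓

n = 6705 = 39² + 72² (one valid representation with x ≤ y).


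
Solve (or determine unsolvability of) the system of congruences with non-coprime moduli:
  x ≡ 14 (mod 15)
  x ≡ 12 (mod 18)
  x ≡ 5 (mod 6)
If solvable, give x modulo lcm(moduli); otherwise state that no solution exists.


Moduli 15, 18, 6 are not pairwise coprime, so CRT works modulo lcm(m_i) when all pairwise compatibility conditions hold.
Pairwise compatibility: gcd(m_i, m_j) must divide a_i - a_j for every pair.
Merge one congruence at a time:
  Start: x ≡ 14 (mod 15).
  Combine with x ≡ 12 (mod 18): gcd(15, 18) = 3, and 12 - 14 = -2 is NOT divisible by 3.
    ⇒ system is inconsistent (no integer solution).

No solution (the system is inconsistent).


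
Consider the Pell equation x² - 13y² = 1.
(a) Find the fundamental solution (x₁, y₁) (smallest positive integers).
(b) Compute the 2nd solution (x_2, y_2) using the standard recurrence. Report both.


Step 1: Find the fundamental solution (x₁, y₁) of x² - 13y² = 1.
  Expand √13 as a continued fraction. a₀ = ⌊√13⌋ = 3; iterate m_{k+1} = d_k·a_k − m_k, d_{k+1} = (13 − m_{k+1}²)/d_k, a_{k+1} = ⌊(a₀ + m_{k+1})/d_{k+1}⌋ (starting m₀ = 0, d₀ = 1), with convergents p_k = a_k·p_{k-1} + p_{k-2}, q_k = a_k·q_{k-1} + q_{k-2} (p₋₁ = 1, q₋₁ = 0):
  k = 0: a₀ = 3; p₀/q₀ = 3/1; p₀² − 13·q₀² = 9 − 13 = -4.
  k = 1: m = 3, d = 4, a = ⌊(3 + 3)/4⌋ = 1; p/q = (1·3 + 1)/(1·1 + 0) = 4/1; p² − 13·q² = 16 − 13 = 3.
  k = 2: m = 1, d = 3, a = ⌊(3 + 1)/3⌋ = 1; p/q = (1·4 + 3)/(1·1 + 1) = 7/2; p² − 13·q² = 49 − 52 = -3.
  k = 3: m = 2, d = 3, a = ⌊(3 + 2)/3⌋ = 1; p/q = (1·7 + 4)/(1·2 + 1) = 11/3; p² − 13·q² = 121 − 117 = 4.
  k = 4: m = 1, d = 4, a = ⌊(3 + 1)/4⌋ = 1; p/q = (1·11 + 7)/(1·3 + 2) = 18/5; p² − 13·q² = 324 − 325 = -1.
  k = 5: m = 3, d = 1, a = ⌊(3 + 3)/1⌋ = 6; p/q = (6·18 + 11)/(6·5 + 3) = 119/33; p² − 13·q² = 14161 − 14157 = 4.
  k = 6: m = 3, d = 4, a = ⌊(3 + 3)/4⌋ = 1; p/q = (1·119 + 18)/(1·33 + 5) = 137/38; p² − 13·q² = 18769 − 18772 = -3.
  k = 7: m = 1, d = 3, a = ⌊(3 + 1)/3⌋ = 1; p/q = (1·137 + 119)/(1·38 + 33) = 256/71; p² − 13·q² = 65536 − 65533 = 3.
  k = 8: m = 2, d = 3, a = ⌊(3 + 2)/3⌋ = 1; p/q = (1·256 + 137)/(1·71 + 38) = 393/109; p² − 13·q² = 154449 − 154453 = -4.
  k = 9: m = 1, d = 4, a = ⌊(3 + 1)/4⌋ = 1; p/q = (1·393 + 256)/(1·109 + 71) = 649/180; p² − 13·q² = 421201 − 421200 = 1.
  The first convergent with p² − 13·q² = 1 gives the fundamental solution (x₁, y₁) = (649, 180).
Step 2: Apply the recurrence (x_{n+1}, y_{n+1}) = (x₁x_n + 13y₁y_n, x₁y_n + y₁x_n) repeatedly.
  From (x_1, y_1) = (649, 180): x_2 = 649·649 + 13·180·180 = 842401; y_2 = 649·180 + 180·649 = 233640.
Step 3: Verify x_2² - 13·y_2² = 709639444801 - 709639444800 = 1 (should be 1). ✓

(x_1, y_1) = (649, 180); (x_2, y_2) = (842401, 233640).


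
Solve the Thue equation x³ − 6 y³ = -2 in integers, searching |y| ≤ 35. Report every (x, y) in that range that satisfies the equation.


The equation is x³ - 6y³ = -2. For fixed y, x³ = 6·y³ − 2, so a solution requires the RHS to be a perfect cube.
Strategy: iterate y from -35 to 35, compute RHS = 6·y³ − 2, and check whether it is a (positive or negative) perfect cube.
Check small values of y:
  y = 0: RHS = -2 is not a perfect cube.
  y = 1: RHS = 4 is not a perfect cube.
  y = -1: RHS = -8 = (-2)³ ⇒ x = -2 works.
  y = 2: RHS = 46 is not a perfect cube.
  y = -2: RHS = -50 is not a perfect cube.
  y = 3: RHS = 160 is not a perfect cube.
  y = -3: RHS = -164 is not a perfect cube.
Continuing the search up to |y| = 35 finds no further solutions beyond those listed.
Collected solutions: (-2, -1).

Solutions (with |y| ≤ 35): (-2, -1).


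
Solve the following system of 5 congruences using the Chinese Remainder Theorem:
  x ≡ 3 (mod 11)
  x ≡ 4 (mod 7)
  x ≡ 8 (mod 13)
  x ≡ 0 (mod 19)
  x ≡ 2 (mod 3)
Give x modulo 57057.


Product of moduli M = 11 · 7 · 13 · 19 · 3 = 57057.
Merge one congruence at a time:
  Start: x ≡ 3 (mod 11).
  Combine with x ≡ 4 (mod 7); new modulus lcm = 77.
    Write x = 3 + 11·t and substitute into x ≡ 4 (mod 7): 11·t ≡ 4 − 3 = 1 (mod 7).
    Reduce coefficients mod 7: 4·t ≡ 1 (mod 7).
    The inverse of 4 mod 7 is 2 (since 4·2 = 8 = 1·7 + 1), so t ≡ 2·1 = 2 ≡ 2 (mod 7).
    Then x = 3 + 11·2 = 25, valid modulo lcm(11, 7) = 77: x ≡ 25 (mod 77).
  Combine with x ≡ 8 (mod 13); new modulus lcm = 1001.
    Write x = 25 + 77·t and substitute into x ≡ 8 (mod 13): 77·t ≡ 8 − 25 = -17 (mod 13).
    Reduce coefficients mod 13: 12·t ≡ 9 (mod 13).
    The inverse of 12 mod 13 is 12 (since 12·12 = 144 = 11·13 + 1), so t ≡ 12·9 = 108 ≡ 4 (mod 13).
    Then x = 25 + 77·4 = 333, valid modulo lcm(77, 13) = 1001: x ≡ 333 (mod 1001).
  Combine with x ≡ 0 (mod 19); new modulus lcm = 19019.
    Write x = 333 + 1001·t and substitute into x ≡ 0 (mod 19): 1001·t ≡ 0 − 333 = -333 (mod 19).
    Reduce coefficients mod 19: 13·t ≡ 9 (mod 19).
    The inverse of 13 mod 19 is 3 (since 13·3 = 39 = 2·19 + 1), so t ≡ 3·9 = 27 ≡ 8 (mod 19).
    Then x = 333 + 1001·8 = 8341, valid modulo lcm(1001, 19) = 19019: x ≡ 8341 (mod 19019).
  Combine with x ≡ 2 (mod 3); new modulus lcm = 57057.
    Write x = 8341 + 19019·t and substitute into x ≡ 2 (mod 3): 19019·t ≡ 2 − 8341 = -8339 (mod 3).
    Reduce coefficients mod 3: 2·t ≡ 1 (mod 3).
    The inverse of 2 mod 3 is 2 (since 2·2 = 4 = 1·3 + 1), so t ≡ 2·1 = 2 ≡ 2 (mod 3).
    Then x = 8341 + 19019·2 = 46379, valid modulo lcm(19019, 3) = 57057: x ≡ 46379 (mod 57057).
Verify against each original: 46379 mod 11 = 3, 46379 mod 7 = 4, 46379 mod 13 = 8, 46379 mod 19 = 0, 46379 mod 3 = 2.

x ≡ 46379 (mod 57057).


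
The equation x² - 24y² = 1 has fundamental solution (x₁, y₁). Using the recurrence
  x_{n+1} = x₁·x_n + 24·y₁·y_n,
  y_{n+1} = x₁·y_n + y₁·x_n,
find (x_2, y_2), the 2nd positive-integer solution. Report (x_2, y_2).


Step 1: Find the fundamental solution (x₁, y₁) of x² - 24y² = 1.
  Expand √24 as a continued fraction. a₀ = ⌊√24⌋ = 4; iterate m_{k+1} = d_k·a_k − m_k, d_{k+1} = (24 − m_{k+1}²)/d_k, a_{k+1} = ⌊(a₀ + m_{k+1})/d_{k+1}⌋ (starting m₀ = 0, d₀ = 1), with convergents p_k = a_k·p_{k-1} + p_{k-2}, q_k = a_k·q_{k-1} + q_{k-2} (p₋₁ = 1, q₋₁ = 0):
  k = 0: a₀ = 4; p₀/q₀ = 4/1; p₀² − 24·q₀² = 16 − 24 = -8.
  k = 1: m = 4, d = 8, a = ⌊(4 + 4)/8⌋ = 1; p/q = (1·4 + 1)/(1·1 + 0) = 5/1; p² − 24·q² = 25 − 24 = 1.
  The first convergent with p² − 24·q² = 1 gives the fundamental solution (x₁, y₁) = (5, 1).
Step 2: Apply the recurrence (x_{n+1}, y_{n+1}) = (x₁x_n + 24y₁y_n, x₁y_n + y₁x_n) repeatedly.
  From (x_1, y_1) = (5, 1): x_2 = 5·5 + 24·1·1 = 49; y_2 = 5·1 + 1·5 = 10.
Step 3: Verify x_2² - 24·y_2² = 2401 - 2400 = 1 (should be 1). ✓

(x_1, y_1) = (5, 1); (x_2, y_2) = (49, 10).


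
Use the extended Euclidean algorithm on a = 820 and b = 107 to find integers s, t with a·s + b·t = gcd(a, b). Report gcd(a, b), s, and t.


Euclidean algorithm on (820, 107) — divide until remainder is 0:
  820 = 7 · 107 + 71
  107 = 1 · 71 + 36
  71 = 1 · 36 + 35
  36 = 1 · 35 + 1
  35 = 35 · 1 + 0
gcd(820, 107) = 1.
Track Bezout coefficients alongside the remainders: start with r₀ = 820 = a·1 + b·0 (s = 1, t = 0) and r₁ = 107 = a·0 + b·1 (s = 0, t = 1); each new remainder r_{k+1} = r_{k-1} − q_k·r_k inherits s_{k+1} = s_{k-1} − q_k·s_k, t_{k+1} = t_{k-1} − q_k·t_k, so r_k = a·s_k + b·t_k at every step:
  q = 7: r = 71, s = 1 − 7·0 = 1, t = 0 − 7·1 = -7  (check: 820·1 + 107·(-7) = 71)
  q = 1: r = 36, s = 0 − 1·1 = -1, t = 1 − 1·(-7) = 8  (check: 820·(-1) + 107·8 = 36)
  q = 1: r = 35, s = 1 − 1·(-1) = 2, t = -7 − 1·8 = -15  (check: 820·2 + 107·(-15) = 35)
  q = 1: r = 1, s = -1 − 1·2 = -3, t = 8 − 1·(-15) = 23  (check: 820·(-3) + 107·23 = 1)
The row with r = 1 (the gcd) gives the Bezout coefficients s = -3, t = 23.
Result: 820 · (-3) + 107 · (23) = 1.

gcd(820, 107) = 1; s = -3, t = 23 (check: 820·(-3) + 107·23 = 1).


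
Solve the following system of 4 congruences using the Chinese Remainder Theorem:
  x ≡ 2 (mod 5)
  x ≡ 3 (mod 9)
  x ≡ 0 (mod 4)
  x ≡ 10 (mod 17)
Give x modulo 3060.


Product of moduli M = 5 · 9 · 4 · 17 = 3060.
Merge one congruence at a time:
  Start: x ≡ 2 (mod 5).
  Combine with x ≡ 3 (mod 9); new modulus lcm = 45.
    Write x = 2 + 5·t and substitute into x ≡ 3 (mod 9): 5·t ≡ 3 − 2 = 1 (mod 9).
    The inverse of 5 mod 9 is 2 (since 5·2 = 10 = 1·9 + 1), so t ≡ 2·1 = 2 ≡ 2 (mod 9).
    Then x = 2 + 5·2 = 12, valid modulo lcm(5, 9) = 45: x ≡ 12 (mod 45).
  Combine with x ≡ 0 (mod 4); new modulus lcm = 180.
    Write x = 12 + 45·t and substitute into x ≡ 0 (mod 4): 45·t ≡ 0 − 12 = -12 (mod 4).
    Reduce coefficients mod 4: 1·t ≡ 0 (mod 4).
    So t ≡ 0 (mod 4).
    Then x = 12 + 45·0 = 12, valid modulo lcm(45, 4) = 180: x ≡ 12 (mod 180).
  Combine with x ≡ 10 (mod 17); new modulus lcm = 3060.
    Write x = 12 + 180·t and substitute into x ≡ 10 (mod 17): 180·t ≡ 10 − 12 = -2 (mod 17).
    Reduce coefficients mod 17: 10·t ≡ 15 (mod 17).
    The inverse of 10 mod 17 is 12 (since 10·12 = 120 = 7·17 + 1), so t ≡ 12·15 = 180 ≡ 10 (mod 17).
    Then x = 12 + 180·10 = 1812, valid modulo lcm(180, 17) = 3060: x ≡ 1812 (mod 3060).
Verify against each original: 1812 mod 5 = 2, 1812 mod 9 = 3, 1812 mod 4 = 0, 1812 mod 17 = 10.

x ≡ 1812 (mod 3060).


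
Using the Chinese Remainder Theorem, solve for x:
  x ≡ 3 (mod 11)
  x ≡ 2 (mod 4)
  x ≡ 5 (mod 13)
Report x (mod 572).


Moduli 11, 4, 13 are pairwise coprime; by CRT there is a unique solution modulo M = 11 · 4 · 13 = 572.
Solve pairwise, accumulating the modulus:
  Start with x ≡ 3 (mod 11).
  Combine with x ≡ 2 (mod 4): since gcd(11, 4) = 1, we get a unique residue mod 44.
    Write x = 3 + 11·t and substitute into x ≡ 2 (mod 4): 11·t ≡ 2 − 3 = -1 (mod 4).
    Reduce coefficients mod 4: 3·t ≡ 3 (mod 4).
    The inverse of 3 mod 4 is 3 (since 3·3 = 9 = 2·4 + 1), so t ≡ 3·3 = 9 ≡ 1 (mod 4).
    Then x = 3 + 11·1 = 14, valid modulo lcm(11, 4) = 44: x ≡ 14 (mod 44).
  Combine with x ≡ 5 (mod 13): since gcd(44, 13) = 1, we get a unique residue mod 572.
    Write x = 14 + 44·t and substitute into x ≡ 5 (mod 13): 44·t ≡ 5 − 14 = -9 (mod 13).
    Reduce coefficients mod 13: 5·t ≡ 4 (mod 13).
    The inverse of 5 mod 13 is 8 (since 5·8 = 40 = 3·13 + 1), so t ≡ 8·4 = 32 ≡ 6 (mod 13).
    Then x = 14 + 44·6 = 278, valid modulo lcm(44, 13) = 572: x ≡ 278 (mod 572).
Verify: 278 mod 11 = 3 ✓, 278 mod 4 = 2 ✓, 278 mod 13 = 5 ✓.

x ≡ 278 (mod 572).


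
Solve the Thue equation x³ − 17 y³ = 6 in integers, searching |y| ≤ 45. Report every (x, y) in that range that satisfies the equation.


The equation is x³ - 17y³ = 6. For fixed y, x³ = 17·y³ + 6, so a solution requires the RHS to be a perfect cube.
Strategy: iterate y from -45 to 45, compute RHS = 17·y³ + 6, and check whether it is a (positive or negative) perfect cube.
Check small values of y:
  y = 0: RHS = 6 is not a perfect cube.
  y = 1: RHS = 23 is not a perfect cube.
  y = -1: RHS = -11 is not a perfect cube.
  y = 2: RHS = 142 is not a perfect cube.
  y = -2: RHS = -130 is not a perfect cube.
  y = 3: RHS = 465 is not a perfect cube.
  y = -3: RHS = -453 is not a perfect cube.
Continuing the search up to |y| = 45 finds no solutions either.
No (x, y) in the scanned range satisfies the equation.

No integer solutions with |y| ≤ 45.


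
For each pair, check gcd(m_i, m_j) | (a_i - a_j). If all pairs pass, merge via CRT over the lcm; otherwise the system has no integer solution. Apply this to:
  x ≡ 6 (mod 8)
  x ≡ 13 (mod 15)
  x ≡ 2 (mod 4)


Moduli 8, 15, 4 are not pairwise coprime, so CRT works modulo lcm(m_i) when all pairwise compatibility conditions hold.
Pairwise compatibility: gcd(m_i, m_j) must divide a_i - a_j for every pair.
Merge one congruence at a time:
  Start: x ≡ 6 (mod 8).
  Combine with x ≡ 13 (mod 15): gcd(8, 15) = 1; 13 - 6 = 7, which IS divisible by 1, so compatible.
    Write x = 6 + 8·t and substitute into x ≡ 13 (mod 15): 8·t ≡ 13 − 6 = 7 (mod 15).
    The inverse of 8 mod 15 is 2 (since 8·2 = 16 = 1·15 + 1), so t ≡ 2·7 = 14 ≡ 14 (mod 15).
    Then x = 6 + 8·14 = 118, valid modulo lcm(8, 15) = 120: x ≡ 118 (mod 120).
  Combine with x ≡ 2 (mod 4): gcd(120, 4) = 4; 2 - 118 = -116, which IS divisible by 4, so compatible.
    Write x = 118 + 120·t and substitute into x ≡ 2 (mod 4): 120·t ≡ 2 − 118 = -116 (mod 4).
    Divide the congruence (and modulus) by g = 4: 30·t ≡ -29 (mod 1).
    Modulo 1 every t works; take t = 0.
    Then x = 118 + 120·0 = 118, valid modulo lcm(120, 4) = 120: x ≡ 118 (mod 120).
Verify: 118 mod 8 = 6, 118 mod 15 = 13, 118 mod 4 = 2.

x ≡ 118 (mod 120).


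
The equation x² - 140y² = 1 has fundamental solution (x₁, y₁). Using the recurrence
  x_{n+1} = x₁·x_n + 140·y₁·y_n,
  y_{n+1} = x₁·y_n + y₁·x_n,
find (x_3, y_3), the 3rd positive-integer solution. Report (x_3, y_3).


Step 1: Find the fundamental solution (x₁, y₁) of x² - 140y² = 1.
  Expand √140 as a continued fraction. a₀ = ⌊√140⌋ = 11; iterate m_{k+1} = d_k·a_k − m_k, d_{k+1} = (140 − m_{k+1}²)/d_k, a_{k+1} = ⌊(a₀ + m_{k+1})/d_{k+1}⌋ (starting m₀ = 0, d₀ = 1), with convergents p_k = a_k·p_{k-1} + p_{k-2}, q_k = a_k·q_{k-1} + q_{k-2} (p₋₁ = 1, q₋₁ = 0):
  k = 0: a₀ = 11; p₀/q₀ = 11/1; p₀² − 140·q₀² = 121 − 140 = -19.
  k = 1: m = 11, d = 19, a = ⌊(11 + 11)/19⌋ = 1; p/q = (1·11 + 1)/(1·1 + 0) = 12/1; p² − 140·q² = 144 − 140 = 4.
  k = 2: m = 8, d = 4, a = ⌊(11 + 8)/4⌋ = 4; p/q = (4·12 + 11)/(4·1 + 1) = 59/5; p² − 140·q² = 3481 − 3500 = -19.
  k = 3: m = 8, d = 19, a = ⌊(11 + 8)/19⌋ = 1; p/q = (1·59 + 12)/(1·5 + 1) = 71/6; p² − 140·q² = 5041 − 5040 = 1.
  The first convergent with p² − 140·q² = 1 gives the fundamental solution (x₁, y₁) = (71, 6).
Step 2: Apply the recurrence (x_{n+1}, y_{n+1}) = (x₁x_n + 140y₁y_n, x₁y_n + y₁x_n) repeatedly.
  From (x_1, y_1) = (71, 6): x_2 = 71·71 + 140·6·6 = 10081; y_2 = 71·6 + 6·71 = 852.
  From (x_2, y_2) = (10081, 852): x_3 = 71·10081 + 140·6·852 = 1431431; y_3 = 71·852 + 6·10081 = 120978.
Step 3: Verify x_3² - 140·y_3² = 2048994707761 - 2048994707760 = 1 (should be 1). ✓

(x_1, y_1) = (71, 6); (x_3, y_3) = (1431431, 120978).


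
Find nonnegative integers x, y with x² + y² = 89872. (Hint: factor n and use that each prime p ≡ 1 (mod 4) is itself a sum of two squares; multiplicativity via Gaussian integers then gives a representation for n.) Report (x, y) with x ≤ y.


Step 1: Factor n = 89872 = 2^4 · 41 · 137.
Step 2: Check the mod-4 condition on each prime factor: 2 = 2 (special); 41 ≡ 1 (mod 4), exponent 1; 137 ≡ 1 (mod 4), exponent 1.
All primes ≡ 3 (mod 4) appear to even exponent (or don't appear), so by the two-squares theorem n IS expressible as a sum of two squares.
Step 3: Build a representation. Group n = k² · m with k = 4 and m = 41 · 137 = 5617 (a product of primes ≡ 1 (mod 4)); a representation of m scales to one of n via (k·x)² + (k·y)² = k²(x² + y²). Each prime p ≡ 1 (mod 4) is itself a sum of two squares; find a² by testing p − a² for a perfect square:
  41: 41 − 1² = 40, 41 − 2² = 37, 41 − 3² = 32, 41 − 4² = 25 = 5² ⇒ 41 = 4² + 5².
  137: 137 − 1² = 136, 137 − 2² = 133, 137 − 3² = 128, 137 − 4² = 121 = 11² ⇒ 137 = 4² + 11².
  Combine using the Brahmagupta–Fibonacci identity (a² + b²)(c² + d²) = (ac − bd)² + (ad + bc)² = (ac + bd)² + (ad − bc)²:
  41 · 137 = 5617: from (4² + 5²)(4² + 11²), take (4·4 − 5·11, 4·11 + 5·4) = (16 − 55, 44 + 20) = (-39, 64); dropping signs (only squares matter) gives (39, 64); check 39² + 64² = 1521 + 4096 = 5617 ✓.
  Scale by k = 4: (4·39, 4·64) = (156, 256).
Step 4: Order so x ≤ y and verify: 156² + 256² = 24336 + 65536 = 89872 = n. ✓

n = 89872 = 156² + 256² (one valid representation with x ≤ y).


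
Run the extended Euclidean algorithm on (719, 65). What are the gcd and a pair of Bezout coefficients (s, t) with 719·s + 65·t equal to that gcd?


Euclidean algorithm on (719, 65) — divide until remainder is 0:
  719 = 11 · 65 + 4
  65 = 16 · 4 + 1
  4 = 4 · 1 + 0
gcd(719, 65) = 1.
Track Bezout coefficients alongside the remainders: start with r₀ = 719 = a·1 + b·0 (s = 1, t = 0) and r₁ = 65 = a·0 + b·1 (s = 0, t = 1); each new remainder r_{k+1} = r_{k-1} − q_k·r_k inherits s_{k+1} = s_{k-1} − q_k·s_k, t_{k+1} = t_{k-1} − q_k·t_k, so r_k = a·s_k + b·t_k at every step:
  q = 11: r = 4, s = 1 − 11·0 = 1, t = 0 − 11·1 = -11  (check: 719·1 + 65·(-11) = 4)
  q = 16: r = 1, s = 0 − 16·1 = -16, t = 1 − 16·(-11) = 177  (check: 719·(-16) + 65·177 = 1)
The row with r = 1 (the gcd) gives the Bezout coefficients s = -16, t = 177.
Result: 719 · (-16) + 65 · (177) = 1.

gcd(719, 65) = 1; s = -16, t = 177 (check: 719·(-16) + 65·177 = 1).


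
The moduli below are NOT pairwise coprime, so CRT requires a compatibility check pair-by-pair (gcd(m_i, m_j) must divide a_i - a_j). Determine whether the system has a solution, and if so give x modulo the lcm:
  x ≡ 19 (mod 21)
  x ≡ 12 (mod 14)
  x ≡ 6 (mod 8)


Moduli 21, 14, 8 are not pairwise coprime, so CRT works modulo lcm(m_i) when all pairwise compatibility conditions hold.
Pairwise compatibility: gcd(m_i, m_j) must divide a_i - a_j for every pair.
Merge one congruence at a time:
  Start: x ≡ 19 (mod 21).
  Combine with x ≡ 12 (mod 14): gcd(21, 14) = 7; 12 - 19 = -7, which IS divisible by 7, so compatible.
    Write x = 19 + 21·t and substitute into x ≡ 12 (mod 14): 21·t ≡ 12 − 19 = -7 (mod 14).
    Divide the congruence (and modulus) by g = 7: 3·t ≡ -1 (mod 2).
    Reduce coefficients mod 2: 1·t ≡ 1 (mod 2).
    So t ≡ 1 (mod 2).
    Then x = 19 + 21·1 = 40, valid modulo lcm(21, 14) = 42: x ≡ 40 (mod 42).
  Combine with x ≡ 6 (mod 8): gcd(42, 8) = 2; 6 - 40 = -34, which IS divisible by 2, so compatible.
    Write x = 40 + 42·t and substitute into x ≡ 6 (mod 8): 42·t ≡ 6 − 40 = -34 (mod 8).
    Divide the congruence (and modulus) by g = 2: 21·t ≡ -17 (mod 4).
    Reduce coefficients mod 4: 1·t ≡ 3 (mod 4).
    So t ≡ 3 (mod 4).
    Then x = 40 + 42·3 = 166, valid modulo lcm(42, 8) = 168: x ≡ 166 (mod 168).
Verify: 166 mod 21 = 19, 166 mod 14 = 12, 166 mod 8 = 6.

x ≡ 166 (mod 168).


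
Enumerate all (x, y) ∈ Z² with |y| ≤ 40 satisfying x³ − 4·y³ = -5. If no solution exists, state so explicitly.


The equation is x³ - 4y³ = -5. For fixed y, x³ = 4·y³ − 5, so a solution requires the RHS to be a perfect cube.
Strategy: iterate y from -40 to 40, compute RHS = 4·y³ − 5, and check whether it is a (positive or negative) perfect cube.
Check small values of y:
  y = 0: RHS = -5 is not a perfect cube.
  y = 1: RHS = -1 = (-1)³ ⇒ x = -1 works.
  y = -1: RHS = -9 is not a perfect cube.
  y = 2: RHS = 27 = (3)³ ⇒ x = 3 works.
  y = -2: RHS = -37 is not a perfect cube.
  y = 3: RHS = 103 is not a perfect cube.
  y = -3: RHS = -113 is not a perfect cube.
Continuing the search up to |y| = 40 finds no further solutions beyond those listed.
Collected solutions: (-1, 1), (3, 2).

Solutions (with |y| ≤ 40): (-1, 1), (3, 2).


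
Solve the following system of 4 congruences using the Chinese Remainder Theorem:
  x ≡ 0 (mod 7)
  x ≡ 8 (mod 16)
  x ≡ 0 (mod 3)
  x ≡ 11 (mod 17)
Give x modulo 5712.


Product of moduli M = 7 · 16 · 3 · 17 = 5712.
Merge one congruence at a time:
  Start: x ≡ 0 (mod 7).
  Combine with x ≡ 8 (mod 16); new modulus lcm = 112.
    Write x = 0 + 7·t and substitute into x ≡ 8 (mod 16): 7·t ≡ 8 − 0 = 8 (mod 16).
    The inverse of 7 mod 16 is 7 (since 7·7 = 49 = 3·16 + 1), so t ≡ 7·8 = 56 ≡ 8 (mod 16).
    Then x = 0 + 7·8 = 56, valid modulo lcm(7, 16) = 112: x ≡ 56 (mod 112).
  Combine with x ≡ 0 (mod 3); new modulus lcm = 336.
    Write x = 56 + 112·t and substitute into x ≡ 0 (mod 3): 112·t ≡ 0 − 56 = -56 (mod 3).
    Reduce coefficients mod 3: 1·t ≡ 1 (mod 3).
    So t ≡ 1 (mod 3).
    Then x = 56 + 112·1 = 168, valid modulo lcm(112, 3) = 336: x ≡ 168 (mod 336).
  Combine with x ≡ 11 (mod 17); new modulus lcm = 5712.
    Write x = 168 + 336·t and substitute into x ≡ 11 (mod 17): 336·t ≡ 11 − 168 = -157 (mod 17).
    Reduce coefficients mod 17: 13·t ≡ 13 (mod 17).
    The inverse of 13 mod 17 is 4 (since 13·4 = 52 = 3·17 + 1), so t ≡ 4·13 = 52 ≡ 1 (mod 17).
    Then x = 168 + 336·1 = 504, valid modulo lcm(336, 17) = 5712: x ≡ 504 (mod 5712).
Verify against each original: 504 mod 7 = 0, 504 mod 16 = 8, 504 mod 3 = 0, 504 mod 17 = 11.

x ≡ 504 (mod 5712).


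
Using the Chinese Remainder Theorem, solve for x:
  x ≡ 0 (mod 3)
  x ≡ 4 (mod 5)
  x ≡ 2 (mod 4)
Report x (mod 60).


Moduli 3, 5, 4 are pairwise coprime; by CRT there is a unique solution modulo M = 3 · 5 · 4 = 60.
Solve pairwise, accumulating the modulus:
  Start with x ≡ 0 (mod 3).
  Combine with x ≡ 4 (mod 5): since gcd(3, 5) = 1, we get a unique residue mod 15.
    Write x = 0 + 3·t and substitute into x ≡ 4 (mod 5): 3·t ≡ 4 − 0 = 4 (mod 5).
    The inverse of 3 mod 5 is 2 (since 3·2 = 6 = 1·5 + 1), so t ≡ 2·4 = 8 ≡ 3 (mod 5).
    Then x = 0 + 3·3 = 9, valid modulo lcm(3, 5) = 15: x ≡ 9 (mod 15).
  Combine with x ≡ 2 (mod 4): since gcd(15, 4) = 1, we get a unique residue mod 60.
    Write x = 9 + 15·t and substitute into x ≡ 2 (mod 4): 15·t ≡ 2 − 9 = -7 (mod 4).
    Reduce coefficients mod 4: 3·t ≡ 1 (mod 4).
    The inverse of 3 mod 4 is 3 (since 3·3 = 9 = 2·4 + 1), so t ≡ 3·1 = 3 ≡ 3 (mod 4).
    Then x = 9 + 15·3 = 54, valid modulo lcm(15, 4) = 60: x ≡ 54 (mod 60).
Verify: 54 mod 3 = 0 ✓, 54 mod 5 = 4 ✓, 54 mod 4 = 2 ✓.

x ≡ 54 (mod 60).


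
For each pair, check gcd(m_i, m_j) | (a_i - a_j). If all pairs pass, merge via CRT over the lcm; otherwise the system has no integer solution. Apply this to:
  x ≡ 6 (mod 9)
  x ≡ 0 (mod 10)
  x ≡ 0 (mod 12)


Moduli 9, 10, 12 are not pairwise coprime, so CRT works modulo lcm(m_i) when all pairwise compatibility conditions hold.
Pairwise compatibility: gcd(m_i, m_j) must divide a_i - a_j for every pair.
Merge one congruence at a time:
  Start: x ≡ 6 (mod 9).
  Combine with x ≡ 0 (mod 10): gcd(9, 10) = 1; 0 - 6 = -6, which IS divisible by 1, so compatible.
    Write x = 6 + 9·t and substitute into x ≡ 0 (mod 10): 9·t ≡ 0 − 6 = -6 (mod 10).
    Reduce coefficients mod 10: 9·t ≡ 4 (mod 10).
    The inverse of 9 mod 10 is 9 (since 9·9 = 81 = 8·10 + 1), so t ≡ 9·4 = 36 ≡ 6 (mod 10).
    Then x = 6 + 9·6 = 60, valid modulo lcm(9, 10) = 90: x ≡ 60 (mod 90).
  Combine with x ≡ 0 (mod 12): gcd(90, 12) = 6; 0 - 60 = -60, which IS divisible by 6, so compatible.
    Write x = 60 + 90·t and substitute into x ≡ 0 (mod 12): 90·t ≡ 0 − 60 = -60 (mod 12).
    Divide the congruence (and modulus) by g = 6: 15·t ≡ -10 (mod 2).
    Reduce coefficients mod 2: 1·t ≡ 0 (mod 2).
    So t ≡ 0 (mod 2).
    Then x = 60 + 90·0 = 60, valid modulo lcm(90, 12) = 180: x ≡ 60 (mod 180).
Verify: 60 mod 9 = 6, 60 mod 10 = 0, 60 mod 12 = 0.

x ≡ 60 (mod 180).


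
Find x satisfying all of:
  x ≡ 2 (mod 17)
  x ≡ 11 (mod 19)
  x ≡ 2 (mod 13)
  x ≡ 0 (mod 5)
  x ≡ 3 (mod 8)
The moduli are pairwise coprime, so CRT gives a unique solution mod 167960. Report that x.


Product of moduli M = 17 · 19 · 13 · 5 · 8 = 167960.
Merge one congruence at a time:
  Start: x ≡ 2 (mod 17).
  Combine with x ≡ 11 (mod 19); new modulus lcm = 323.
    Write x = 2 + 17·t and substitute into x ≡ 11 (mod 19): 17·t ≡ 11 − 2 = 9 (mod 19).
    The inverse of 17 mod 19 is 9 (since 17·9 = 153 = 8·19 + 1), so t ≡ 9·9 = 81 ≡ 5 (mod 19).
    Then x = 2 + 17·5 = 87, valid modulo lcm(17, 19) = 323: x ≡ 87 (mod 323).
  Combine with x ≡ 2 (mod 13); new modulus lcm = 4199.
    Write x = 87 + 323·t and substitute into x ≡ 2 (mod 13): 323·t ≡ 2 − 87 = -85 (mod 13).
    Reduce coefficients mod 13: 11·t ≡ 6 (mod 13).
    The inverse of 11 mod 13 is 6 (since 11·6 = 66 = 5·13 + 1), so t ≡ 6·6 = 36 ≡ 10 (mod 13).
    Then x = 87 + 323·10 = 3317, valid modulo lcm(323, 13) = 4199: x ≡ 3317 (mod 4199).
  Combine with x ≡ 0 (mod 5); new modulus lcm = 20995.
    Write x = 3317 + 4199·t and substitute into x ≡ 0 (mod 5): 4199·t ≡ 0 − 3317 = -3317 (mod 5).
    Reduce coefficients mod 5: 4·t ≡ 3 (mod 5).
    The inverse of 4 mod 5 is 4 (since 4·4 = 16 = 3·5 + 1), so t ≡ 4·3 = 12 ≡ 2 (mod 5).
    Then x = 3317 + 4199·2 = 11715, valid modulo lcm(4199, 5) = 20995: x ≡ 11715 (mod 20995).
  Combine with x ≡ 3 (mod 8); new modulus lcm = 167960.
    Write x = 11715 + 20995·t and substitute into x ≡ 3 (mod 8): 20995·t ≡ 3 − 11715 = -11712 (mod 8).
    Reduce coefficients mod 8: 3·t ≡ 0 (mod 8).
    The inverse of 3 mod 8 is 3 (since 3·3 = 9 = 1·8 + 1), so t ≡ 3·0 = 0 ≡ 0 (mod 8).
    Then x = 11715 + 20995·0 = 11715, valid modulo lcm(20995, 8) = 167960: x ≡ 11715 (mod 167960).
Verify against each original: 11715 mod 17 = 2, 11715 mod 19 = 11, 11715 mod 13 = 2, 11715 mod 5 = 0, 11715 mod 8 = 3.

x ≡ 11715 (mod 167960).


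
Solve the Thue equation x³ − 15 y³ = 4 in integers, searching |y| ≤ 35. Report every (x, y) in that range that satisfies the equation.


The equation is x³ - 15y³ = 4. For fixed y, x³ = 15·y³ + 4, so a solution requires the RHS to be a perfect cube.
Strategy: iterate y from -35 to 35, compute RHS = 15·y³ + 4, and check whether it is a (positive or negative) perfect cube.
Check small values of y:
  y = 0: RHS = 4 is not a perfect cube.
  y = 1: RHS = 19 is not a perfect cube.
  y = -1: RHS = -11 is not a perfect cube.
  y = 2: RHS = 124 is not a perfect cube.
  y = -2: RHS = -116 is not a perfect cube.
  y = 3: RHS = 409 is not a perfect cube.
  y = -3: RHS = -401 is not a perfect cube.
Continuing the search up to |y| = 35 finds no solutions either.
No (x, y) in the scanned range satisfies the equation.

No integer solutions with |y| ≤ 35.


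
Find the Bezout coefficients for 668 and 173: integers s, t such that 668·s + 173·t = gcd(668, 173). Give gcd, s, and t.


Euclidean algorithm on (668, 173) — divide until remainder is 0:
  668 = 3 · 173 + 149
  173 = 1 · 149 + 24
  149 = 6 · 24 + 5
  24 = 4 · 5 + 4
  5 = 1 · 4 + 1
  4 = 4 · 1 + 0
gcd(668, 173) = 1.
Track Bezout coefficients alongside the remainders: start with r₀ = 668 = a·1 + b·0 (s = 1, t = 0) and r₁ = 173 = a·0 + b·1 (s = 0, t = 1); each new remainder r_{k+1} = r_{k-1} − q_k·r_k inherits s_{k+1} = s_{k-1} − q_k·s_k, t_{k+1} = t_{k-1} − q_k·t_k, so r_k = a·s_k + b·t_k at every step:
  q = 3: r = 149, s = 1 − 3·0 = 1, t = 0 − 3·1 = -3  (check: 668·1 + 173·(-3) = 149)
  q = 1: r = 24, s = 0 − 1·1 = -1, t = 1 − 1·(-3) = 4  (check: 668·(-1) + 173·4 = 24)
  q = 6: r = 5, s = 1 − 6·(-1) = 7, t = -3 − 6·4 = -27  (check: 668·7 + 173·(-27) = 5)
  q = 4: r = 4, s = -1 − 4·7 = -29, t = 4 − 4·(-27) = 112  (check: 668·(-29) + 173·112 = 4)
  q = 1: r = 1, s = 7 − 1·(-29) = 36, t = -27 − 1·112 = -139  (check: 668·36 + 173·(-139) = 1)
The row with r = 1 (the gcd) gives the Bezout coefficients s = 36, t = -139.
Result: 668 · (36) + 173 · (-139) = 1.

gcd(668, 173) = 1; s = 36, t = -139 (check: 668·36 + 173·(-139) = 1).


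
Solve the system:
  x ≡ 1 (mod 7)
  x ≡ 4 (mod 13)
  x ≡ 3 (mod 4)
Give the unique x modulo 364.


Moduli 7, 13, 4 are pairwise coprime; by CRT there is a unique solution modulo M = 7 · 13 · 4 = 364.
Solve pairwise, accumulating the modulus:
  Start with x ≡ 1 (mod 7).
  Combine with x ≡ 4 (mod 13): since gcd(7, 13) = 1, we get a unique residue mod 91.
    Write x = 1 + 7·t and substitute into x ≡ 4 (mod 13): 7·t ≡ 4 − 1 = 3 (mod 13).
    The inverse of 7 mod 13 is 2 (since 7·2 = 14 = 1·13 + 1), so t ≡ 2·3 = 6 ≡ 6 (mod 13).
    Then x = 1 + 7·6 = 43, valid modulo lcm(7, 13) = 91: x ≡ 43 (mod 91).
  Combine with x ≡ 3 (mod 4): since gcd(91, 4) = 1, we get a unique residue mod 364.
    Write x = 43 + 91·t and substitute into x ≡ 3 (mod 4): 91·t ≡ 3 − 43 = -40 (mod 4).
    Reduce coefficients mod 4: 3·t ≡ 0 (mod 4).
    The inverse of 3 mod 4 is 3 (since 3·3 = 9 = 2·4 + 1), so t ≡ 3·0 = 0 ≡ 0 (mod 4).
    Then x = 43 + 91·0 = 43, valid modulo lcm(91, 4) = 364: x ≡ 43 (mod 364).
Verify: 43 mod 7 = 1 ✓, 43 mod 13 = 4 ✓, 43 mod 4 = 3 ✓.

x ≡ 43 (mod 364).


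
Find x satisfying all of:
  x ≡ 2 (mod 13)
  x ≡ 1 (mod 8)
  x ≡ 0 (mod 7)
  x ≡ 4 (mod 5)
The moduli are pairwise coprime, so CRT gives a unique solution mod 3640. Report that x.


Product of moduli M = 13 · 8 · 7 · 5 = 3640.
Merge one congruence at a time:
  Start: x ≡ 2 (mod 13).
  Combine with x ≡ 1 (mod 8); new modulus lcm = 104.
    Write x = 2 + 13·t and substitute into x ≡ 1 (mod 8): 13·t ≡ 1 − 2 = -1 (mod 8).
    Reduce coefficients mod 8: 5·t ≡ 7 (mod 8).
    The inverse of 5 mod 8 is 5 (since 5·5 = 25 = 3·8 + 1), so t ≡ 5·7 = 35 ≡ 3 (mod 8).
    Then x = 2 + 13·3 = 41, valid modulo lcm(13, 8) = 104: x ≡ 41 (mod 104).
  Combine with x ≡ 0 (mod 7); new modulus lcm = 728.
    Write x = 41 + 104·t and substitute into x ≡ 0 (mod 7): 104·t ≡ 0 − 41 = -41 (mod 7).
    Reduce coefficients mod 7: 6·t ≡ 1 (mod 7).
    The inverse of 6 mod 7 is 6 (since 6·6 = 36 = 5·7 + 1), so t ≡ 6·1 = 6 ≡ 6 (mod 7).
    Then x = 41 + 104·6 = 665, valid modulo lcm(104, 7) = 728: x ≡ 665 (mod 728).
  Combine with x ≡ 4 (mod 5); new modulus lcm = 3640.
    Write x = 665 + 728·t and substitute into x ≡ 4 (mod 5): 728·t ≡ 4 − 665 = -661 (mod 5).
    Reduce coefficients mod 5: 3·t ≡ 4 (mod 5).
    The inverse of 3 mod 5 is 2 (since 3·2 = 6 = 1·5 + 1), so t ≡ 2·4 = 8 ≡ 3 (mod 5).
    Then x = 665 + 728·3 = 2849, valid modulo lcm(728, 5) = 3640: x ≡ 2849 (mod 3640).
Verify against each original: 2849 mod 13 = 2, 2849 mod 8 = 1, 2849 mod 7 = 0, 2849 mod 5 = 4.

x ≡ 2849 (mod 3640).


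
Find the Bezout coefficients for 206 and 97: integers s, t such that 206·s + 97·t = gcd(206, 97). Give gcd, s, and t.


Euclidean algorithm on (206, 97) — divide until remainder is 0:
  206 = 2 · 97 + 12
  97 = 8 · 12 + 1
  12 = 12 · 1 + 0
gcd(206, 97) = 1.
Track Bezout coefficients alongside the remainders: start with r₀ = 206 = a·1 + b·0 (s = 1, t = 0) and r₁ = 97 = a·0 + b·1 (s = 0, t = 1); each new remainder r_{k+1} = r_{k-1} − q_k·r_k inherits s_{k+1} = s_{k-1} − q_k·s_k, t_{k+1} = t_{k-1} − q_k·t_k, so r_k = a·s_k + b·t_k at every step:
  q = 2: r = 12, s = 1 − 2·0 = 1, t = 0 − 2·1 = -2  (check: 206·1 + 97·(-2) = 12)
  q = 8: r = 1, s = 0 − 8·1 = -8, t = 1 − 8·(-2) = 17  (check: 206·(-8) + 97·17 = 1)
The row with r = 1 (the gcd) gives the Bezout coefficients s = -8, t = 17.
Result: 206 · (-8) + 97 · (17) = 1.

gcd(206, 97) = 1; s = -8, t = 17 (check: 206·(-8) + 97·17 = 1).


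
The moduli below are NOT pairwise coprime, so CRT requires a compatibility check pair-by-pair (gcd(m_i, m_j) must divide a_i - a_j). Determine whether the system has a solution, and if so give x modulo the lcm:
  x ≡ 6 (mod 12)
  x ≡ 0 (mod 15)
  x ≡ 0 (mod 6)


Moduli 12, 15, 6 are not pairwise coprime, so CRT works modulo lcm(m_i) when all pairwise compatibility conditions hold.
Pairwise compatibility: gcd(m_i, m_j) must divide a_i - a_j for every pair.
Merge one congruence at a time:
  Start: x ≡ 6 (mod 12).
  Combine with x ≡ 0 (mod 15): gcd(12, 15) = 3; 0 - 6 = -6, which IS divisible by 3, so compatible.
    Write x = 6 + 12·t and substitute into x ≡ 0 (mod 15): 12·t ≡ 0 − 6 = -6 (mod 15).
    Divide the congruence (and modulus) by g = 3: 4·t ≡ -2 (mod 5).
    Reduce coefficients mod 5: 4·t ≡ 3 (mod 5).
    The inverse of 4 mod 5 is 4 (since 4·4 = 16 = 3·5 + 1), so t ≡ 4·3 = 12 ≡ 2 (mod 5).
    Then x = 6 + 12·2 = 30, valid modulo lcm(12, 15) = 60: x ≡ 30 (mod 60).
  Combine with x ≡ 0 (mod 6): gcd(60, 6) = 6; 0 - 30 = -30, which IS divisible by 6, so compatible.
    Write x = 30 + 60·t and substitute into x ≡ 0 (mod 6): 60·t ≡ 0 − 30 = -30 (mod 6).
    Divide the congruence (and modulus) by g = 6: 10·t ≡ -5 (mod 1).
    Modulo 1 every t works; take t = 0.
    Then x = 30 + 60·0 = 30, valid modulo lcm(60, 6) = 60: x ≡ 30 (mod 60).
Verify: 30 mod 12 = 6, 30 mod 15 = 0, 30 mod 6 = 0.

x ≡ 30 (mod 60).


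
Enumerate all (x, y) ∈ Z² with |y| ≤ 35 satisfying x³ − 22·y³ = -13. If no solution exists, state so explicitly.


The equation is x³ - 22y³ = -13. For fixed y, x³ = 22·y³ − 13, so a solution requires the RHS to be a perfect cube.
Strategy: iterate y from -35 to 35, compute RHS = 22·y³ − 13, and check whether it is a (positive or negative) perfect cube.
Check small values of y:
  y = 0: RHS = -13 is not a perfect cube.
  y = 1: RHS = 9 is not a perfect cube.
  y = -1: RHS = -35 is not a perfect cube.
  y = 2: RHS = 163 is not a perfect cube.
  y = -2: RHS = -189 is not a perfect cube.
  y = 3: RHS = 581 is not a perfect cube.
  y = -3: RHS = -607 is not a perfect cube.
Continuing the search up to |y| = 35 finds no solutions either.
No (x, y) in the scanned range satisfies the equation.

No integer solutions with |y| ≤ 35.


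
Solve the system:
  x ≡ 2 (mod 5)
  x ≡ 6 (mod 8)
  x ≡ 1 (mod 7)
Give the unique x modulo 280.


Moduli 5, 8, 7 are pairwise coprime; by CRT there is a unique solution modulo M = 5 · 8 · 7 = 280.
Solve pairwise, accumulating the modulus:
  Start with x ≡ 2 (mod 5).
  Combine with x ≡ 6 (mod 8): since gcd(5, 8) = 1, we get a unique residue mod 40.
    Write x = 2 + 5·t and substitute into x ≡ 6 (mod 8): 5·t ≡ 6 − 2 = 4 (mod 8).
    The inverse of 5 mod 8 is 5 (since 5·5 = 25 = 3·8 + 1), so t ≡ 5·4 = 20 ≡ 4 (mod 8).
    Then x = 2 + 5·4 = 22, valid modulo lcm(5, 8) = 40: x ≡ 22 (mod 40).
  Combine with x ≡ 1 (mod 7): since gcd(40, 7) = 1, we get a unique residue mod 280.
    Write x = 22 + 40·t and substitute into x ≡ 1 (mod 7): 40·t ≡ 1 − 22 = -21 (mod 7).
    Reduce coefficients mod 7: 5·t ≡ 0 (mod 7).
    The inverse of 5 mod 7 is 3 (since 5·3 = 15 = 2·7 + 1), so t ≡ 3·0 = 0 ≡ 0 (mod 7).
    Then x = 22 + 40·0 = 22, valid modulo lcm(40, 7) = 280: x ≡ 22 (mod 280).
Verify: 22 mod 5 = 2 ✓, 22 mod 8 = 6 ✓, 22 mod 7 = 1 ✓.

x ≡ 22 (mod 280).


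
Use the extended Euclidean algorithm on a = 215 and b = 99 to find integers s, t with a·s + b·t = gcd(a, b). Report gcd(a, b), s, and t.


Euclidean algorithm on (215, 99) — divide until remainder is 0:
  215 = 2 · 99 + 17
  99 = 5 · 17 + 14
  17 = 1 · 14 + 3
  14 = 4 · 3 + 2
  3 = 1 · 2 + 1
  2 = 2 · 1 + 0
gcd(215, 99) = 1.
Track Bezout coefficients alongside the remainders: start with r₀ = 215 = a·1 + b·0 (s = 1, t = 0) and r₁ = 99 = a·0 + b·1 (s = 0, t = 1); each new remainder r_{k+1} = r_{k-1} − q_k·r_k inherits s_{k+1} = s_{k-1} − q_k·s_k, t_{k+1} = t_{k-1} − q_k·t_k, so r_k = a·s_k + b·t_k at every step:
  q = 2: r = 17, s = 1 − 2·0 = 1, t = 0 − 2·1 = -2  (check: 215·1 + 99·(-2) = 17)
  q = 5: r = 14, s = 0 − 5·1 = -5, t = 1 − 5·(-2) = 11  (check: 215·(-5) + 99·11 = 14)
  q = 1: r = 3, s = 1 − 1·(-5) = 6, t = -2 − 1·11 = -13  (check: 215·6 + 99·(-13) = 3)
  q = 4: r = 2, s = -5 − 4·6 = -29, t = 11 − 4·(-13) = 63  (check: 215·(-29) + 99·63 = 2)
  q = 1: r = 1, s = 6 − 1·(-29) = 35, t = -13 − 1·63 = -76  (check: 215·35 + 99·(-76) = 1)
The row with r = 1 (the gcd) gives the Bezout coefficients s = 35, t = -76.
Result: 215 · (35) + 99 · (-76) = 1.

gcd(215, 99) = 1; s = 35, t = -76 (check: 215·35 + 99·(-76) = 1).
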